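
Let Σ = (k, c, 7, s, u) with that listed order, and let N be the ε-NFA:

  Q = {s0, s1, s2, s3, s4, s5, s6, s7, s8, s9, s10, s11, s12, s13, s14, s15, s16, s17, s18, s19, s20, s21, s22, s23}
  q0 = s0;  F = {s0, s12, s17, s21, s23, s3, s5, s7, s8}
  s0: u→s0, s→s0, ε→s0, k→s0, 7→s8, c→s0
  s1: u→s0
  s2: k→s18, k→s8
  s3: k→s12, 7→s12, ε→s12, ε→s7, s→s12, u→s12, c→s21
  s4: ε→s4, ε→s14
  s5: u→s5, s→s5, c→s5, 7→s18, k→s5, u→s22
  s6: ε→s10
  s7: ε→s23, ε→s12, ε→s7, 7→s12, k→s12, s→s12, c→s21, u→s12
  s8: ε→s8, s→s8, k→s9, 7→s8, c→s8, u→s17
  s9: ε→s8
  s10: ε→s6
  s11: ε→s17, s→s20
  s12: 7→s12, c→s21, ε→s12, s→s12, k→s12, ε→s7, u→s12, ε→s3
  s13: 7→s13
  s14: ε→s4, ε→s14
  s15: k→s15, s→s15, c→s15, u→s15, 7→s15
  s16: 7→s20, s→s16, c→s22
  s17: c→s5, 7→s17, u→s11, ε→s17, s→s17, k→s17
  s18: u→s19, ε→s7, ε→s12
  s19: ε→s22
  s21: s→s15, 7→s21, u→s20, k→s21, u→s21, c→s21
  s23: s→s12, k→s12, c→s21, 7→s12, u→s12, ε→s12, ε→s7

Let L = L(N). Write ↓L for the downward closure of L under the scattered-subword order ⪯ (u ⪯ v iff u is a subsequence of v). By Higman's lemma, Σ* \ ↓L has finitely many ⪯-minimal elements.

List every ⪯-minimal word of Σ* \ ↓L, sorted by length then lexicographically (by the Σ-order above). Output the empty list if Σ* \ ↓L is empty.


Antichain: [7uc7cs].

|Q|=24, |F|=9, |δ|=85 (24 ε).
min D↑ (7 st, q0=0, F={6}): 0:k→0,c→0,7→1,s→0,u→0 1:k→1,c→1,7→1,s→1,u→2 2:k→2,c→3,7→2,s→2,u→2 3:k→3,c→3,7→4,s→3,u→3 4:k→4,c→5,7→4,s→4,u→4 5:k→5,c→5,7→5,s→6,u→5 6:k→6,c→6,7→6,s→6,u→6.
'7uc7cs': |S_i|=[16, 15, 13, 11, 10, 3, 1] end={s15} — reject; 6/6 single-dels accept.
1 obstructions.


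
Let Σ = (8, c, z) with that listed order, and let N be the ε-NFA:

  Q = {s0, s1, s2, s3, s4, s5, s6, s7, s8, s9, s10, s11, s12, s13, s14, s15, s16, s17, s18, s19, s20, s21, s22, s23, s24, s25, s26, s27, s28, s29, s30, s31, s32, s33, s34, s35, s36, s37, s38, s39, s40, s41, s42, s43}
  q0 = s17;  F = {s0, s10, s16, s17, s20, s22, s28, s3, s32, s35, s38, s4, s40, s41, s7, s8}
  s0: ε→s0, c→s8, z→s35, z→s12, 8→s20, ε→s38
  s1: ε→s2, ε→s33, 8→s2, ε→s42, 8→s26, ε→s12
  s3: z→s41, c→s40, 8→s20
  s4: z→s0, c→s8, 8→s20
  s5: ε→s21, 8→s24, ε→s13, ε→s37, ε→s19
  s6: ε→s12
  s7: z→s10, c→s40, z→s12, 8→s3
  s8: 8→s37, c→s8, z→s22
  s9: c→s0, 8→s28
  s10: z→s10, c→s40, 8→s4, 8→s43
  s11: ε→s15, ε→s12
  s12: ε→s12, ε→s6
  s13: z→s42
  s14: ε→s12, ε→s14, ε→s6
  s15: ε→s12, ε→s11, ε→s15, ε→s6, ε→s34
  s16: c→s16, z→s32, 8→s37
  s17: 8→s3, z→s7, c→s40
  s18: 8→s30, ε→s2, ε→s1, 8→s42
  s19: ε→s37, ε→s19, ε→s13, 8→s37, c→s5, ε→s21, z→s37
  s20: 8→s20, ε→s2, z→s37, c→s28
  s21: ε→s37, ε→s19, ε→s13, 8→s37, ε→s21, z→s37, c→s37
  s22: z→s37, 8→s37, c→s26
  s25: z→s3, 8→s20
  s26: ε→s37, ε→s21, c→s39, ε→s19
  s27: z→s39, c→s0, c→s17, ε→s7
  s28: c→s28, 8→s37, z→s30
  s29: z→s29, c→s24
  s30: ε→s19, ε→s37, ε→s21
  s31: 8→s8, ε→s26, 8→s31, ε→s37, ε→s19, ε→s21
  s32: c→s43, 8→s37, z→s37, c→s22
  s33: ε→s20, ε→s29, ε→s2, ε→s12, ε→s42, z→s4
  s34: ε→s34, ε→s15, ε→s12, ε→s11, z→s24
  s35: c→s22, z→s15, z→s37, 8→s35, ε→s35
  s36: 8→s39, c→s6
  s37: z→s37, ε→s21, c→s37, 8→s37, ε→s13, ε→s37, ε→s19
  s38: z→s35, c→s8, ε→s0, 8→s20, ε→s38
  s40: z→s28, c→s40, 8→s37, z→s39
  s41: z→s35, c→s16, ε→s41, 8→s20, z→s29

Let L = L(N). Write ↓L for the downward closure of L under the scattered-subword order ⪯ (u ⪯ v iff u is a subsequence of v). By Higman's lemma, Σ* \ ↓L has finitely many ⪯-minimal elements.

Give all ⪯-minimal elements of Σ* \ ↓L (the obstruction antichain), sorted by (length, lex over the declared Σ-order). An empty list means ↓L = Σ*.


A = [c8, 88z, czz, 8zzz, 8zzcc, zz8czc].

|Q|=44, |F|=16, |δ|=148 (62 ε).
min D↑ (16 st, q0=0, F={6}): 0:8→1,c→2,z→3 1:8→4,c→2,z→5 2:8→6,c→2,z→7 3:8→1,c→2,z→8 4:8→4,c→7,z→6 5:8→4,c→9,z→10 6:8→6,c→6,z→6 7:8→6,c→7,z→6 8:8→11,c→2,z→8 9:8→6,c→9,z→12 10:8→10,c→13,z→6 11:8→4,c→14,z→15 12:8→6,c→13,z→6 13:8→6,c→6,z→6 14:8→6,c→14,z→13 15:8→4,c→14,z→10 (ε-aug+det+¬).
'c8': N↓-sim [34, 17, 7] end={s13,s19,s21,s24,s37,s42,s5} rej; 2/2 del acc.
'88z': run [34, 31, 20, 13] end={s11,s12,s13,s15,s19,s21,s24,s30,s34,s37,s42,s5,…} ∉↓L; 3/3 deletions ∈↓L.
'czz': run [34, 17, 14, 8] end={s13,s19,s21,s24,s30,s37,s42,s5} rej; 3/3 del acc.
'8zzz': run [34, 31, 28, 20, 13] end={s11,s12,s13,s15,s19,s21,s24,s29,s34,s37,s42,s5,…} — reject; 4/4 deletions ∈↓L.
'8zzcc': N↓-sim [34, 31, 28, 20, 11, 9] end={s13,s19,s21,s24,s26,s37,s39,s42,s5} rej; 5/5 single-dels accept.
'zz8czc': N↓-sim [34, 33, 31, 25, 13, 11, 9] end={s13,s19,s21,s24,s26,s37,s39,s42,s5} — reject; 6/6 del acc.
6 obstructions.


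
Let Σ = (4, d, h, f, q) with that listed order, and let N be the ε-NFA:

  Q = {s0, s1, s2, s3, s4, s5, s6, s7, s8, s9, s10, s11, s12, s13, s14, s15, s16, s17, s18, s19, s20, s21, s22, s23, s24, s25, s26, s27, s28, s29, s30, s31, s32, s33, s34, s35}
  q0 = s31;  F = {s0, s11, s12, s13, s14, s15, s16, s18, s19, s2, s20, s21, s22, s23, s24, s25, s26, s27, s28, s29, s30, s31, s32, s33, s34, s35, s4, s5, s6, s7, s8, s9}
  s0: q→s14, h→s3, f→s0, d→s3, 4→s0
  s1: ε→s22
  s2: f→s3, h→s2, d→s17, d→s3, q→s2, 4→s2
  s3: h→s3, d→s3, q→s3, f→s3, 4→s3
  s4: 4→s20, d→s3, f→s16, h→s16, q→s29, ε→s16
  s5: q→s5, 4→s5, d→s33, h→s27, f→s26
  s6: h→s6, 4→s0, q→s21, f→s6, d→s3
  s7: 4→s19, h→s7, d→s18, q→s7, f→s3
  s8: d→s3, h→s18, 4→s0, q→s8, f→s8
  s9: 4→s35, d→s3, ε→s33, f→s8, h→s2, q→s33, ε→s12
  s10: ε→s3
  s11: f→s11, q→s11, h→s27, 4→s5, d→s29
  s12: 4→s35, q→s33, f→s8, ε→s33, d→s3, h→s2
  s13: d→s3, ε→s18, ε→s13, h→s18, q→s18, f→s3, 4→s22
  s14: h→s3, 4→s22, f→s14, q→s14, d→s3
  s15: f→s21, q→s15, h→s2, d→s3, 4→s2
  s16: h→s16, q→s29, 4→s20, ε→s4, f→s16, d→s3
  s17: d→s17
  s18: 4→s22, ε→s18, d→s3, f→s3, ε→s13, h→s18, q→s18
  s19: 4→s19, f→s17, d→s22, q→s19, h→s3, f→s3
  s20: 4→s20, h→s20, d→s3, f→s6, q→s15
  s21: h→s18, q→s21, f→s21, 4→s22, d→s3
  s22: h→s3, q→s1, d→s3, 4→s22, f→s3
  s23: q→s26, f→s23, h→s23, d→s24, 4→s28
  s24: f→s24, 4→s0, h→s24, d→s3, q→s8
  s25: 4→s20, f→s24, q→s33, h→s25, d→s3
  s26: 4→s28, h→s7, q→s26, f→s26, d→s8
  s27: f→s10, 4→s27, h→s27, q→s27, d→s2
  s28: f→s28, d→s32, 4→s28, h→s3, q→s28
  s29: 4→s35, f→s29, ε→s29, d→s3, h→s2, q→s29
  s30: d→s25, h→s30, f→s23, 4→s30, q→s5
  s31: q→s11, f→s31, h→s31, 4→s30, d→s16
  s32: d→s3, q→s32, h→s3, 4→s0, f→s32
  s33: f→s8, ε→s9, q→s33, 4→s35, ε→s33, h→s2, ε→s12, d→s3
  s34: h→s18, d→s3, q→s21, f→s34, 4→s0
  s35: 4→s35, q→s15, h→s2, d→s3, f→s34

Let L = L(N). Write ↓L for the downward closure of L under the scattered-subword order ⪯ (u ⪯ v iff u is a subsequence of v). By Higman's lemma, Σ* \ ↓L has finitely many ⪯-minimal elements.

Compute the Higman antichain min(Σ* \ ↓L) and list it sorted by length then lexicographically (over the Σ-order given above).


|Q|=36, |F|=32, |δ|=183 (15 ε).
min D↑ (29 st, q0=0, F={8}): 0:4→1,d→2,h→0,f→0,q→3 1:4→1,d→4,h→1,f→5,q→6 2:4→7,d→8,h→2,f→2,q→9 3:4→6,d→9,h→10,f→3,q→3 4:4→7,d→8,h→4,f→11,q→12 5:4→13,d→11,h→5,f→5,q→14 6:4→6,d→12,h→10,f→14,q→6 7:4→7,d→8,h→7,f→15,q→16 8:4→8,d→8,h→8,f→8,q→8 9:4→17,d→8,h→18,f→9,q→9 10:4→10,d→18,h→10,f→8,q→10 11:4→19,d→8,h→11,f→11,q→20 12:4→17,d→8,h→18,f→20,q→12 13:4→13,d→21,h→8,f→13,q→13 14:4→13,d→20,h→22,f→14,q→14 15:4→19,d→8,h→15,f→15,q→23 16:4→18,d→8,h→18,f→23,q→16 17:4→17,d→8,h→18,f→24,q→16 18:4→18,d→8,h→18,f→8,q→18 19:4→19,d→8,h→8,f→19,q→25 20:4→19,d→8,h→26,f→20,q→20 21:4→19,d→8,h→8,f→21,q→21 22:4→27,d→26,h→22,f→8,q→22 23:4→28,d→8,h→26,f→23,q→23 24:4→19,d→8,h→26,f→24,q→23 25:4→28,d→8,h→8,f→25,q→25 26:4→28,d→8,h→26,f→8,q→26 27:4→27,d→28,h→8,f→8,q→27 28:4→28,d→8,h→8,f→8,q→28.
'dd': run [36, 25, 2] end={s17,s3} — reject; 2/2 del acc.
'qhf': |S_i|=[36, 27, 11, 3] end={s10,s17,s3} — reject; 3/3 deletions ∈↓L.
'4f4h': N↓-sim [36, 31, 20, 9, 1] end={s3} — reject; 4/4 deletions ∈↓L.
'd4q4f': N↓-sim [36, 25, 15, 10, 5, 1] end={s3} rej; 5/5 single-dels accept.
4 minimals (antichain).

min(Σ*\↓L) = [dd, qhf, 4f4h, d4q4f].


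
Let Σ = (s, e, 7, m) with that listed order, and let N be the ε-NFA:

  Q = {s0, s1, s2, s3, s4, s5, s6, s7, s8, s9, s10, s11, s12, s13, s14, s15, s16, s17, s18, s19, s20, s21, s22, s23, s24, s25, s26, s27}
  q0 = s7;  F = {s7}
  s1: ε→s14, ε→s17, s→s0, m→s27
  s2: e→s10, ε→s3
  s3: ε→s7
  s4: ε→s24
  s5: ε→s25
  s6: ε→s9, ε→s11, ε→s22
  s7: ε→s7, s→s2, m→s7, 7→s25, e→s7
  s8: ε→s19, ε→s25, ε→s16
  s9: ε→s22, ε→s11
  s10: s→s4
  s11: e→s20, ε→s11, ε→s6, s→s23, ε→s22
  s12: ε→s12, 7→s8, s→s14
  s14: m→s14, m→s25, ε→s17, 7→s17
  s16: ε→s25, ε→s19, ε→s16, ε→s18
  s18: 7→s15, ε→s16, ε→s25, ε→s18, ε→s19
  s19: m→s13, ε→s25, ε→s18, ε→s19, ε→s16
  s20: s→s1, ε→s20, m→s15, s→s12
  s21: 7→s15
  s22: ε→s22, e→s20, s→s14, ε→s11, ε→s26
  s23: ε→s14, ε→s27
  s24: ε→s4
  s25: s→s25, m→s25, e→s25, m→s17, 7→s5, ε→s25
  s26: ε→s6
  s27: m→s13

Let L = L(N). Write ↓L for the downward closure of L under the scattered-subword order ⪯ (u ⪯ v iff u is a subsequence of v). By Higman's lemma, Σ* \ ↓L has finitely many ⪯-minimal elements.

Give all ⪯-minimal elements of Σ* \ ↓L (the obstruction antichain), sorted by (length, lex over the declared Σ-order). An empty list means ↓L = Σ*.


min(Σ*\↓L) = [7].

|Q|=28, |F|=1, |δ|=70 (41 ε).
min D↑ (2 st, q0=0, F={1}): 0:s→0,e→0,7→1,m→0 1:s→1,e→1,7→1,m→1 (ε-aug+det+¬).
'7': |S_i|=[9, 3] end={s17,s25,s5} — reject; 1/1 deletions ∈↓L.
1 minimals (antichain).


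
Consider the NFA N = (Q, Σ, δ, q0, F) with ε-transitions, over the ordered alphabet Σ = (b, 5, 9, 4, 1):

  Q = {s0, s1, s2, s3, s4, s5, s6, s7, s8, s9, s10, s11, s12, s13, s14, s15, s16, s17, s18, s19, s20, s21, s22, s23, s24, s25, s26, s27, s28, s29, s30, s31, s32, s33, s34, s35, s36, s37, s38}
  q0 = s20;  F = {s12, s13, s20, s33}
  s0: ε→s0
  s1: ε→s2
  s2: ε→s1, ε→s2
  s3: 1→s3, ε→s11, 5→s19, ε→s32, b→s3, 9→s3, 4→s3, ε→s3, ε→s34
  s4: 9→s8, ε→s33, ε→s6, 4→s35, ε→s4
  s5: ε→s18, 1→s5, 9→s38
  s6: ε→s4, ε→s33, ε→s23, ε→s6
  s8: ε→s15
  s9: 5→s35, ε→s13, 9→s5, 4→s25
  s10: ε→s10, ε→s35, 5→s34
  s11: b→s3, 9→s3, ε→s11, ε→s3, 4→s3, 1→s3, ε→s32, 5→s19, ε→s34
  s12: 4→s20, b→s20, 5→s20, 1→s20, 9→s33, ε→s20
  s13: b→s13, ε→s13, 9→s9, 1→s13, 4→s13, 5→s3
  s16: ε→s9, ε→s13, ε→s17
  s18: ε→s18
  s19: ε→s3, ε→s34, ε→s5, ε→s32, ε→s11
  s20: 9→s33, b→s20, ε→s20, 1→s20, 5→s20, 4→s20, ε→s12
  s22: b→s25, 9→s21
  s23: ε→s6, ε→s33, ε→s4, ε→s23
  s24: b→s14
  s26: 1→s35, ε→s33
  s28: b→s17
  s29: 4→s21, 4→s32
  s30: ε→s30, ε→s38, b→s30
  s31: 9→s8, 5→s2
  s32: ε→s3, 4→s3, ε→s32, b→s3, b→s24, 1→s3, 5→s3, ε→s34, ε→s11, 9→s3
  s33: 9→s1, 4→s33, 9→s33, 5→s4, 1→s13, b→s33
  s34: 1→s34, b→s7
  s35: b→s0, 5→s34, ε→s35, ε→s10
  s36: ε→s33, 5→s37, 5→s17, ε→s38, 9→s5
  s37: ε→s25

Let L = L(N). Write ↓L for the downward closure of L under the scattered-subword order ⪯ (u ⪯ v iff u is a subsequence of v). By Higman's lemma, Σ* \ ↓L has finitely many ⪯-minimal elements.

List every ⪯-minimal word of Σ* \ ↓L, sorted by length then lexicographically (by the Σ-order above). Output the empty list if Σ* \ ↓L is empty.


A = [915].

|Q|=39, |F|=4, |δ|=115 (53 ε).
min D↑ (4 st, q0=0, F={3}): 0:b→0,5→0,9→1,4→0,1→0 1:b→1,5→1,9→1,4→1,1→2 2:b→2,5→3,9→2,4→2,1→2 3:b→3,5→3,9→3,4→3,1→3.
'915': |S_i|=[27, 25, 17, 14] end={s0,s10,s11,s14,s18,s19,s24,s3,s32,s34,s35,s38,…} — reject; 3/3 single-dels accept.
1 words, ⪯-incomp.


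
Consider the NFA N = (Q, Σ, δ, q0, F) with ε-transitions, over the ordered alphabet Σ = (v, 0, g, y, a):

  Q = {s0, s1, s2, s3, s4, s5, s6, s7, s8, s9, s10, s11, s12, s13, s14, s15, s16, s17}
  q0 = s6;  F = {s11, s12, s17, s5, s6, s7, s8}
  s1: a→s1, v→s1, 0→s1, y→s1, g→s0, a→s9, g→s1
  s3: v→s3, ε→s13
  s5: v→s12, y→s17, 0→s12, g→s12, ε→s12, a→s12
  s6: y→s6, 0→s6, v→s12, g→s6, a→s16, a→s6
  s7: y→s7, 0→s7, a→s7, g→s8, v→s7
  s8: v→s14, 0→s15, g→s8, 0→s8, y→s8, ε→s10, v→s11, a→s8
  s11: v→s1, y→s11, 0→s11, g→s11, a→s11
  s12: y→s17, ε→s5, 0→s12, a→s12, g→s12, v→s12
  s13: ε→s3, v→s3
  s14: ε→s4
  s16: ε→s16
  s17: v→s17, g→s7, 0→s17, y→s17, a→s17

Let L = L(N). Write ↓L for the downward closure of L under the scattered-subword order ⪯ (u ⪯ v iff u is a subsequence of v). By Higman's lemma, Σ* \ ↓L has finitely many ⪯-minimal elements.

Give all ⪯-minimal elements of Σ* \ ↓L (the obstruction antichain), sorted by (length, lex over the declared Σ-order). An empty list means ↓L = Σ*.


|Q|=18, |F|=7, |δ|=54 (7 ε).
min D↑ (7 st, q0=0, F={6}): 0:v→1,0→0,g→0,y→0,a→0 1:v→1,0→1,g→1,y→2,a→1 2:v→2,0→2,g→3,y→2,a→2 3:v→3,0→3,g→4,y→3,a→3 4:v→5,0→4,g→4,y→4,a→4 5:v→6,0→5,g→5,y→5,a→5 6:v→6,0→6,g→6,y→6,a→6.
'vyggvv': run [15, 13, 11, 10, 9, 6, 3] end={s0,s1,s9} — reject; 6/6 deletions ∈↓L.
1 minimals (antichain).

min(Σ*\↓L) = [vyggvv].


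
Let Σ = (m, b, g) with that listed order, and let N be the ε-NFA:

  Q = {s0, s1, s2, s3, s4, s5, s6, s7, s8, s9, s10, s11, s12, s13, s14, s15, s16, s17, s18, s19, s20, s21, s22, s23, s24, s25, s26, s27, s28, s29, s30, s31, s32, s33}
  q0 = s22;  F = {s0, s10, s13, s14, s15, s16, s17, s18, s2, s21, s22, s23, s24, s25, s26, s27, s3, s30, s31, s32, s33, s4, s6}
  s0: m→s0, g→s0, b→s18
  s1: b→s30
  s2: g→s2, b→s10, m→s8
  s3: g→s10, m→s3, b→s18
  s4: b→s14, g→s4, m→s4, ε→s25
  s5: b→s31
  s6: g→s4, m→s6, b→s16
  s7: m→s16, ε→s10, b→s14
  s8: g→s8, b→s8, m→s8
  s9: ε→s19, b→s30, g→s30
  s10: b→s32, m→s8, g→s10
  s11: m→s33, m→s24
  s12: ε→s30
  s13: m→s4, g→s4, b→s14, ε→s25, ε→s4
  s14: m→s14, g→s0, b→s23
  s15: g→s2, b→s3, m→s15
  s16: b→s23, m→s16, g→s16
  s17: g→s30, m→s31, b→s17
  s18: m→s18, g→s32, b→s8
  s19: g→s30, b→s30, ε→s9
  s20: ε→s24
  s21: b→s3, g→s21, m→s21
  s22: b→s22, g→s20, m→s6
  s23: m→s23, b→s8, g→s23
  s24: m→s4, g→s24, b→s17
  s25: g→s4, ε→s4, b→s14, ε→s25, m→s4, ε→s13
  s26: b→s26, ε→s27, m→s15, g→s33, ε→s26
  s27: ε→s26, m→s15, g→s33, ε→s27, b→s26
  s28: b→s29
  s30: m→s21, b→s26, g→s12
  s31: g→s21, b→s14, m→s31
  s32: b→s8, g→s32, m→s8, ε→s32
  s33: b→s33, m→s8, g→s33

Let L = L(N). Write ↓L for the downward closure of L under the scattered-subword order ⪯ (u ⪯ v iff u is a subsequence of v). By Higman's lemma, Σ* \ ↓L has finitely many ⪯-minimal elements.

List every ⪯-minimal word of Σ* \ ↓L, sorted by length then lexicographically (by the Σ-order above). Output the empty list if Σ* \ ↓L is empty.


|Q|=34, |F|=23, |δ|=99 (16 ε).
min D↑ (21 st, q0=0, F={10}): 0:m→1,b→0,g→2 1:m→1,b→3,g→4 2:m→4,b→5,g→2 3:m→3,b→6,g→3 4:m→4,b→7,g→4 5:m→8,b→5,g→9 6:m→6,b→10,g→6 7:m→7,b→6,g→11 8:m→8,b→7,g→12 9:m→12,b→13,g→9 10:m→10,b→10,g→10 11:m→11,b→14,g→11 12:m→12,b→15,g→12 13:m→16,b→13,g→17 14:m→14,b→10,g→18 15:m→15,b→14,g→19 16:m→16,b→15,g→20 17:m→10,b→17,g→17 18:m→10,b→10,g→18 19:m→10,b→18,g→19 20:m→10,b→19,g→20 (ε-aug+det+¬).
'mbbb': |S_i|=[26, 17, 9, 4, 1] end={s8} rej; 4/4 del acc.
'gbgbgm': |S_i|=[26, 24, 18, 15, 10, 5, 1] end={s8} rej; 6/6 single-dels accept.
2 obstructions.

Antichain: [mbbb, gbgbgm].


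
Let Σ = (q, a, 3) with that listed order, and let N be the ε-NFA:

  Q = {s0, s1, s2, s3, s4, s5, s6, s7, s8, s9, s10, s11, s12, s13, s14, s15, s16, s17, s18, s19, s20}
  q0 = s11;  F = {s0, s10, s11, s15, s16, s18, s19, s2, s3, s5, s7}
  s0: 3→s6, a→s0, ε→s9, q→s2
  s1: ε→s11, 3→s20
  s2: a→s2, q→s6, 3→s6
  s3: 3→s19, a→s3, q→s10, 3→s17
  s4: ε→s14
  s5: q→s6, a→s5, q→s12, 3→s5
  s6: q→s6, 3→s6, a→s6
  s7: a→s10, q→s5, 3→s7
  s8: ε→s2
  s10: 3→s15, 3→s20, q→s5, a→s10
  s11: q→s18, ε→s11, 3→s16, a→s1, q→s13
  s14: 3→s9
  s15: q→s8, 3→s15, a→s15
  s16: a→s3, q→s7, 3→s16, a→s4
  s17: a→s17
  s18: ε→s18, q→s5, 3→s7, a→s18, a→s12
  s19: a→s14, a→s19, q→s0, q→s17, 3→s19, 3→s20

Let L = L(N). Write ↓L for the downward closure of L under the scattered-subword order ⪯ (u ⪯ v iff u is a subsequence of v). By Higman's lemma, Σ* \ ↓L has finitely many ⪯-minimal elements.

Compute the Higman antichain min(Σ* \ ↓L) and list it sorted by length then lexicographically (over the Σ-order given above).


Antichain: [qqq, 3a3q3].

|Q|=21, |F|=11, |δ|=54 (6 ε).
min D↑ (12 st, q0=0, F={6}): 0:q→1,a→0,3→2 1:q→3,a→1,3→4 2:q→4,a→5,3→2 3:q→6,a→3,3→3 4:q→3,a→7,3→4 5:q→7,a→5,3→8 6:q→6,a→6,3→6 7:q→3,a→7,3→9 8:q→10,a→8,3→8 9:q→11,a→9,3→9 10:q→11,a→10,3→6 11:q→6,a→11,3→6.
'qqq': run [21, 14, 5, 2] end={s12,s6} ∉↓L; 3/3 deletions ∈↓L.
'3a3q3': run [21, 17, 15, 12, 7, 1] end={s6} ∉↓L; 5/5 deletions ∈↓L.
2 minimals (antichain).


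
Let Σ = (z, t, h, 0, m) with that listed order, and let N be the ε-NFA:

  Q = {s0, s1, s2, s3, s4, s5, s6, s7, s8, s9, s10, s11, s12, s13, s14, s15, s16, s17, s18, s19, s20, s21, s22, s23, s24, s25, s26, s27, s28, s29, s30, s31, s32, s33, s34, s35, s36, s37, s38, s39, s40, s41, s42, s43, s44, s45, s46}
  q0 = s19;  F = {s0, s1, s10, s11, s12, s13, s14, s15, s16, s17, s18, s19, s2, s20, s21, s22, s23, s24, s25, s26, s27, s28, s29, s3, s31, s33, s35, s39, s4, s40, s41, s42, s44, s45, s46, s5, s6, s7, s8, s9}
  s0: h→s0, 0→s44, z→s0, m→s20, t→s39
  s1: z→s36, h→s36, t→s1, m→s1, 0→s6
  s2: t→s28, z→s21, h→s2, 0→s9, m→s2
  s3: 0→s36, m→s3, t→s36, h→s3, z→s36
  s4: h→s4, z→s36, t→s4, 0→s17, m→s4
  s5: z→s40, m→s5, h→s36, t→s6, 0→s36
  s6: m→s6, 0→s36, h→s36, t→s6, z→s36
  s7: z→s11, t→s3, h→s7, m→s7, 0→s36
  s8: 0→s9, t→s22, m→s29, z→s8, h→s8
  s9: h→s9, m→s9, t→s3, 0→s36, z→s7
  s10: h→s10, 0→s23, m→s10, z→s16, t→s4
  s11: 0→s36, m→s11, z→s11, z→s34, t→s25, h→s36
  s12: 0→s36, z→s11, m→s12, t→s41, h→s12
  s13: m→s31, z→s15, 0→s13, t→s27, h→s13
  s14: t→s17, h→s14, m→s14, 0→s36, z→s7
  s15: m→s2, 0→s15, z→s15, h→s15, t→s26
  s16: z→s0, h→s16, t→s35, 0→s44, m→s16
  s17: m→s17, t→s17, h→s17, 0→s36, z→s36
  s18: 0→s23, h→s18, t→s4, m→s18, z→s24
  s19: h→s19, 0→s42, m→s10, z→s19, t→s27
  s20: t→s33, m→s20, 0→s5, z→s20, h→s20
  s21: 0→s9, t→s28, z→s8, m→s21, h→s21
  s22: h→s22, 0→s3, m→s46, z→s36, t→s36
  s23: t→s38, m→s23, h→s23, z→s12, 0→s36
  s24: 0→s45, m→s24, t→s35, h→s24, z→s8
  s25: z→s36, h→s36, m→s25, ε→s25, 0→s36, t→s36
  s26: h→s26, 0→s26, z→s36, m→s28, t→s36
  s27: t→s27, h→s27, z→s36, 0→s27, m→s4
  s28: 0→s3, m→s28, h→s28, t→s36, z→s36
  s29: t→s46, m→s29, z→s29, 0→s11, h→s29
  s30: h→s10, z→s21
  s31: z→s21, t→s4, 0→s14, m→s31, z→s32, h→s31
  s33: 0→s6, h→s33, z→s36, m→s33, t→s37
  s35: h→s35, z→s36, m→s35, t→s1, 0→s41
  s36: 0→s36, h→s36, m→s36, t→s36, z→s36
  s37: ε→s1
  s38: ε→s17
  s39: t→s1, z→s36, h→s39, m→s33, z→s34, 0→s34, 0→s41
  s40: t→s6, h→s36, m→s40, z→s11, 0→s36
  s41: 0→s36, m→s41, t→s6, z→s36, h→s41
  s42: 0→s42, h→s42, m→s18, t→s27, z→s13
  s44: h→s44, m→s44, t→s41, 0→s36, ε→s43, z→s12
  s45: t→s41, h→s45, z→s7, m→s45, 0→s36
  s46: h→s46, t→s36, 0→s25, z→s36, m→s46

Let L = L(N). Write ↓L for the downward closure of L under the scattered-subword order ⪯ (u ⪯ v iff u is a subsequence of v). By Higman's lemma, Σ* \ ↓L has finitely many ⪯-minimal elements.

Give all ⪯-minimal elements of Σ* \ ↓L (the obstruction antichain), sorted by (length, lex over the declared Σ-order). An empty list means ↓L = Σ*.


|Q|=47, |F|=40, |δ|=215 (4 ε).
min D↑ (41 st, q0=0, F={4}): 0:z→0,t→1,h→0,0→2,m→3 1:z→4,t→1,h→1,0→1,m→5 2:z→6,t→1,h→2,0→2,m→7 3:z→8,t→5,h→3,0→9,m→3 4:z→4,t→4,h→4,0→4,m→4 5:z→4,t→5,h→5,0→10,m→5 6:z→11,t→1,h→6,0→6,m→12 7:z→13,t→5,h→7,0→9,m→7 8:z→14,t→15,h→8,0→16,m→8 9:z→17,t→10,h→9,0→4,m→9 10:z→4,t→10,h→10,0→4,m→10 11:z→11,t→18,h→11,0→11,m→19 12:z→20,t→5,h→12,0→21,m→12 13:z→22,t→15,h→13,0→23,m→13 14:z→14,t→24,h→14,0→16,m→25 15:z→4,t→26,h→15,0→27,m→15 16:z→17,t→27,h→16,0→4,m→16 17:z→28,t→27,h→17,0→4,m→17 18:z→4,t→4,h→18,0→18,m→29 19:z→20,t→29,h→19,0→30,m→19 20:z→22,t→29,h→20,0→30,m→20 21:z→31,t→10,h→21,0→4,m→21 22:z→22,t→32,h→22,0→30,m→33 23:z→31,t→27,h→23,0→4,m→23 24:z→4,t→26,h→24,0→27,m→34 25:z→25,t→34,h→25,0→35,m→25 26:z→4,t→26,h→4,0→36,m→26 27:z→4,t→36,h→27,0→4,m→27 28:z→28,t→37,h→4,0→4,m→28 29:z→4,t→4,h→29,0→38,m→29 30:z→31,t→38,h→30,0→4,m→30 31:z→28,t→38,h→31,0→4,m→31 32:z→4,t→4,h→32,0→38,m→39 33:z→33,t→39,h→33,0→28,m→33 34:z→4,t→26,h→34,0→36,m→34 35:z→40,t→36,h→4,0→4,m→35 36:z→4,t→36,h→4,0→4,m→36 37:z→4,t→4,h→4,0→4,m→37 38:z→4,t→4,h→38,0→4,m→38 39:z→4,t→4,h→39,0→37,m→39 40:z→28,t→36,h→4,0→4,m→40 (ε-aug+det+¬).
'tz': N↓-sim [46, 19, 2] end={s34,s36} rej; 2/2 deletions ∈↓L.
'm00': |S_i|=[46, 40, 19, 1] end={s36} ∉↓L; 3/3 deletions ∈↓L.
'0zztt': run [46, 38, 31, 17, 7, 1] end={s36} — reject; 5/5 single-dels accept.
'mztth': N↓-sim [46, 40, 31, 14, 4, 1] end={s36} — reject; 5/5 deletions ∈↓L.
'm0zzh': |S_i|=[46, 40, 19, 10, 4, 1] end={s36} — reject; 5/5 single-dels accept.
'mzzm0h': run [46, 40, 31, 24, 20, 7, 1] end={s36} ∉↓L; 6/6 del acc.
6 words, ⪯-incomp.

A = [tz, m00, 0zztt, mztth, m0zzh, mzzm0h].


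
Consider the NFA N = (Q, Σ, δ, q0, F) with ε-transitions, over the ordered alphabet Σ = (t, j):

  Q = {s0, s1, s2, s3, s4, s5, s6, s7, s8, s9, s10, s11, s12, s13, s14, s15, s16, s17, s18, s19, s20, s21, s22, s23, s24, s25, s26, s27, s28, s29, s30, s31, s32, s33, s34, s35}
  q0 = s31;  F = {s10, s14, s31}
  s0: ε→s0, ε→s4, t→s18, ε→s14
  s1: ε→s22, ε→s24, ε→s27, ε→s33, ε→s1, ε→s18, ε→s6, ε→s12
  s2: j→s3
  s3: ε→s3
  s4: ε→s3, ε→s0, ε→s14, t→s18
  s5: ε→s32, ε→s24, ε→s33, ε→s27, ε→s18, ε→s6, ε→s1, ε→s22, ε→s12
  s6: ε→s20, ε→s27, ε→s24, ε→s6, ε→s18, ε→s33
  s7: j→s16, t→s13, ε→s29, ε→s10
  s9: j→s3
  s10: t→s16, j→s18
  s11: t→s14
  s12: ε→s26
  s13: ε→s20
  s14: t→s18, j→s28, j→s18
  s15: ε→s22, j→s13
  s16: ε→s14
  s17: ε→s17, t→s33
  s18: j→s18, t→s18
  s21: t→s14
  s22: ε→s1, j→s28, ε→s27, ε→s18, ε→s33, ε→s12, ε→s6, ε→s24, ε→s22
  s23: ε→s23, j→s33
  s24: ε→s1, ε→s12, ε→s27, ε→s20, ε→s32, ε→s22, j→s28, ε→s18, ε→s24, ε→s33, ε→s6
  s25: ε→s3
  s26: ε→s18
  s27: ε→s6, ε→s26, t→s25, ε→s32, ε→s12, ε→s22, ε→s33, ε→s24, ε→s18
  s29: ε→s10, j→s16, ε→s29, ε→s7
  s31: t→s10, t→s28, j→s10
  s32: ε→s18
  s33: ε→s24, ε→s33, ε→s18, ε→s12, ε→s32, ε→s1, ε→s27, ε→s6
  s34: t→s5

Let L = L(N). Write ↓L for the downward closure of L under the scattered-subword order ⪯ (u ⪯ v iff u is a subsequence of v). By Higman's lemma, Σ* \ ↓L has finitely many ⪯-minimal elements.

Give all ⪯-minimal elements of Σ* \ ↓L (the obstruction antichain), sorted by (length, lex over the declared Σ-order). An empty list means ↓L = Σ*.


|Q|=36, |F|=3, |δ|=104 (78 ε).
min D↑ (4 st, q0=0, F={3}): 0:t→1,j→1 1:t→2,j→3 2:t→3,j→3 3:t→3,j→3 [Hopcroft].
'tj': N↓-sim [6, 5, 2] end={s18,s28} — reject; 2/2 single-dels accept.
'jj': N↓-sim [6, 5, 2] end={s18,s28} ∉↓L; 2/2 single-dels accept.
'ttt': N↓-sim [6, 5, 4, 1] end={s18} ∉↓L; 3/3 single-dels accept.
'jtt': N↓-sim [6, 5, 4, 1] end={s18} — reject; 3/3 del acc.
4 words, ⪯-incomp.

A = [tj, jj, ttt, jtt].


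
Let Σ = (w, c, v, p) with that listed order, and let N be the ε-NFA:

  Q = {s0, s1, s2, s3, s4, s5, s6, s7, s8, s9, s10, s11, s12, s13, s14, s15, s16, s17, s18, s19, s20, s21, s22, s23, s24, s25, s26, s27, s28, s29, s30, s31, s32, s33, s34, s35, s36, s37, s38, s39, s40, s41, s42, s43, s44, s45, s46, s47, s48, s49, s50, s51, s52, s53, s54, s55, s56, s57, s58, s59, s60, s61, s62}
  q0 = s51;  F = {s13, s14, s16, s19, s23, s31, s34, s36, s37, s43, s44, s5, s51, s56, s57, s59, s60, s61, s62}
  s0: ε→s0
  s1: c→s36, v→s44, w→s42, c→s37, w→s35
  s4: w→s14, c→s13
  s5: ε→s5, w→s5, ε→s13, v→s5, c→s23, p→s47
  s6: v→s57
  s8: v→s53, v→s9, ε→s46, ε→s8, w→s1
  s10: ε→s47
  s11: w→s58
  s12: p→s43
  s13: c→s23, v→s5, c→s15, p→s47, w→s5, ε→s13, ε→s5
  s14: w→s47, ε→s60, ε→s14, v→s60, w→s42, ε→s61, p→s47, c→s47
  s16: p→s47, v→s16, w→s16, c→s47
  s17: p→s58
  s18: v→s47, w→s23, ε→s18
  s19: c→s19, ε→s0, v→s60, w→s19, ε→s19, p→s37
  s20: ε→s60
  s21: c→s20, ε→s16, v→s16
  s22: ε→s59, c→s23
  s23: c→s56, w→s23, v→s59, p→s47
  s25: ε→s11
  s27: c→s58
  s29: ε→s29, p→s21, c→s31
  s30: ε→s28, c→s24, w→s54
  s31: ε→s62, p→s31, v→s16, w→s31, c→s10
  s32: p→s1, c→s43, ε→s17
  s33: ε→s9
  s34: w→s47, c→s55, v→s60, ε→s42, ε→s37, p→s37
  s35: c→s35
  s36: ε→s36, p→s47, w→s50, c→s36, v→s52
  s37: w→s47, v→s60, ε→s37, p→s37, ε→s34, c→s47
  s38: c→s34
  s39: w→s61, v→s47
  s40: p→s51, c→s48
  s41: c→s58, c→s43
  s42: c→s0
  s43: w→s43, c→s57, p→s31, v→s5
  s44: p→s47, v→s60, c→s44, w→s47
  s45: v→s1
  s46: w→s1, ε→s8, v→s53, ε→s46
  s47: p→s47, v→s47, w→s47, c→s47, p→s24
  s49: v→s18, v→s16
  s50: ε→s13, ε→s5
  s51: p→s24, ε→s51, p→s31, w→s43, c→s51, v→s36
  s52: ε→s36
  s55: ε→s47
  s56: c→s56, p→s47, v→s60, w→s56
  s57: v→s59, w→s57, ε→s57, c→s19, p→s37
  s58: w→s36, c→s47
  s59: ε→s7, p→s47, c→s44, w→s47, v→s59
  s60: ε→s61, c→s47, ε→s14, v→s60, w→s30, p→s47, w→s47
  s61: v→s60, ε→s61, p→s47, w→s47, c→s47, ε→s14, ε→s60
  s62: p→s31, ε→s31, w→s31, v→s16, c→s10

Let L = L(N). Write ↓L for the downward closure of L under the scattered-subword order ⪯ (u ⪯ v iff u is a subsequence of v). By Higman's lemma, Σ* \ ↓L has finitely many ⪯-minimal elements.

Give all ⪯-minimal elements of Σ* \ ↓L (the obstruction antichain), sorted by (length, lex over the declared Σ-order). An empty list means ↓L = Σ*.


min(Σ*\↓L) = [vp, pc, wcvw, wcpw, wccvc].

|Q|=63, |F|=19, |δ|=170 (43 ε).
min D↑ (15 st, q0=0, F={6}): 0:w→1,c→0,v→2,p→3 1:w→1,c→4,v→5,p→3 2:w→5,c→2,v→2,p→6 3:w→3,c→6,v→7,p→3 4:w→4,c→8,v→9,p→10 5:w→5,c→11,v→5,p→6 6:w→6,c→6,v→6,p→6 7:w→7,c→6,v→7,p→6 8:w→8,c→8,v→12,p→10 9:w→6,c→13,v→9,p→6 10:w→6,c→6,v→12,p→10 11:w→11,c→14,v→9,p→6 12:w→6,c→6,v→12,p→6 13:w→6,c→13,v→12,p→6 14:w→14,c→14,v→12,p→6 [Hopcroft].
'vp': N↓-sim [32, 22, 2] end={s24,s47} ∉↓L; 2/2 deletions ∈↓L.
'pc': run [32, 17, 5] end={s0,s10,s24,s47,s55} rej; 2/2 del acc.
'wcvw': N↓-sim [32, 29, 22, 13, 7] end={s0,s24,s28,s30,s42,s47,s54} rej; 4/4 del acc.
'wcpw': |S_i|=[32, 29, 22, 13, 7] end={s0,s24,s28,s30,s42,s47,s54} rej; 4/4 deletions ∈↓L.
'wccvc': run [32, 29, 22, 16, 10, 3] end={s0,s24,s47} rej; 5/5 single-dels accept.
5 words, ⪯-incomp.


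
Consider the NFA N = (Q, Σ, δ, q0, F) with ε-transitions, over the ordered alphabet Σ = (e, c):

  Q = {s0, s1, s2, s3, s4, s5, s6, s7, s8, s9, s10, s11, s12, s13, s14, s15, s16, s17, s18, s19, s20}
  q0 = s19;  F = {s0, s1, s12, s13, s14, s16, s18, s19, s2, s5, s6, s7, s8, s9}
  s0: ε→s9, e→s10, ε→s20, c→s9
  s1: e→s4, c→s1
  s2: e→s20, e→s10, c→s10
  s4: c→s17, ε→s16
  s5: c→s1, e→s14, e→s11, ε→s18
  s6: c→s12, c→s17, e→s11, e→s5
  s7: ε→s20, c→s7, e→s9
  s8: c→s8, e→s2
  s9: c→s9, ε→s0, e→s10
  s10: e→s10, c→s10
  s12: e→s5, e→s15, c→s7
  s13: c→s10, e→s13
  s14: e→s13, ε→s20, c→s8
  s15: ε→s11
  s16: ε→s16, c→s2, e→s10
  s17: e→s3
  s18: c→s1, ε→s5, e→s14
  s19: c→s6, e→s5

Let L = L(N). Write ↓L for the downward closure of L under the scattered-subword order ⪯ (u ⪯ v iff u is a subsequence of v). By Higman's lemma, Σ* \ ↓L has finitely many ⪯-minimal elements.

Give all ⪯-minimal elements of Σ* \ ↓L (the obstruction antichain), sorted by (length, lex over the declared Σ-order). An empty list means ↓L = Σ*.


|Q|=21, |F|=14, |δ|=47 (10 ε).
min D↑ (13 st, q0=0, F={10}): 0:e→1,c→2 1:e→3,c→4 2:e→1,c→5 3:e→6,c→7 4:e→8,c→4 5:e→1,c→9 6:e→6,c→10 7:e→11,c→7 8:e→10,c→11 9:e→12,c→9 10:e→10,c→10 11:e→10,c→10 12:e→10,c→12.
'eeec': run [21, 17, 11, 5, 1] end={s10} — reject; 4/4 del acc.
'ecee': N↓-sim [21, 17, 11, 7, 3] end={s10,s20,s3} ∉↓L; 4/4 del acc.
'ececc': |S_i|=[21, 17, 11, 7, 5, 1] end={s10} ∉↓L; 5/5 single-dels accept.
'cccee': |S_i|=[21, 20, 19, 12, 9, 3] end={s10,s20,s3} rej; 5/5 single-dels accept.
4 obstructions.

A = [eeec, ecee, ececc, cccee].


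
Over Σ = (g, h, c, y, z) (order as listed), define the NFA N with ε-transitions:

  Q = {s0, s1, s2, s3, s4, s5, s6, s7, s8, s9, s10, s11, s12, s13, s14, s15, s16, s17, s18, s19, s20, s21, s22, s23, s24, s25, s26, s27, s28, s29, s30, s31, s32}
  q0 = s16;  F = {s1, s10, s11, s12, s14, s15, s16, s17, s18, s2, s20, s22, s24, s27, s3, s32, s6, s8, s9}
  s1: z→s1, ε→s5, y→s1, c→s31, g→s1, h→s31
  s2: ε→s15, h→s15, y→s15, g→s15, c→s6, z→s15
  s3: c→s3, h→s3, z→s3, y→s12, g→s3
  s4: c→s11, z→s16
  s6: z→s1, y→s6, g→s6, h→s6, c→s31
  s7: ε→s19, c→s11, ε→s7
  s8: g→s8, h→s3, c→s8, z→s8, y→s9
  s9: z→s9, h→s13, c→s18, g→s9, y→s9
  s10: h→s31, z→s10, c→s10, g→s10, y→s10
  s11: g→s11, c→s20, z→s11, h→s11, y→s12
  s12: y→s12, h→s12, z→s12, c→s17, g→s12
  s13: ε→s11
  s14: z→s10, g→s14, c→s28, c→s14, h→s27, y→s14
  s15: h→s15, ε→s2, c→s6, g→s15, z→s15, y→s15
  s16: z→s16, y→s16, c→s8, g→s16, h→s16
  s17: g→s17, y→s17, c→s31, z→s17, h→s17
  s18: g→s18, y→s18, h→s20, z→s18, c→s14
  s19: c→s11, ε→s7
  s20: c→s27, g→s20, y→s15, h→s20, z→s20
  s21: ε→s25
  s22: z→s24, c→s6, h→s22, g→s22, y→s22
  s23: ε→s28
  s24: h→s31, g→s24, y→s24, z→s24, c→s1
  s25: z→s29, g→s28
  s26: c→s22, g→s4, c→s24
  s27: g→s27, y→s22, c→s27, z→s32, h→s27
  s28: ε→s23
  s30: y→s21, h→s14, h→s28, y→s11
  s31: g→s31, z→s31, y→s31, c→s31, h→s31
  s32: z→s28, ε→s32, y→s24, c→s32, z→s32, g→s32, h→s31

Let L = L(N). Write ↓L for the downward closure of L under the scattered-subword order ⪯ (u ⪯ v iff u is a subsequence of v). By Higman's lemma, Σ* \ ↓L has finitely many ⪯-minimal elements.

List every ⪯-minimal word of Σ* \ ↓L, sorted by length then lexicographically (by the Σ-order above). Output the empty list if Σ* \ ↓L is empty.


|Q|=33, |F|=19, |δ|=126 (11 ε).
min D↑ (19 st, q0=0, F={10}): 0:g→0,h→0,c→1,y→0,z→0 1:g→1,h→2,c→1,y→3,z→1 2:g→2,h→2,c→2,y→4,z→2 3:g→3,h→5,c→6,y→3,z→3 4:g→4,h→4,c→7,y→4,z→4 5:g→5,h→5,c→8,y→4,z→5 6:g→6,h→8,c→9,y→6,z→6 7:g→7,h→7,c→10,y→7,z→7 8:g→8,h→8,c→11,y→12,z→8 9:g→9,h→11,c→9,y→9,z→13 10:g→10,h→10,c→10,y→10,z→10 11:g→11,h→11,c→11,y→14,z→15 12:g→12,h→12,c→16,y→12,z→12 13:g→13,h→10,c→13,y→13,z→13 14:g→14,h→14,c→16,y→14,z→17 15:g→15,h→10,c→15,y→17,z→15 16:g→16,h→16,c→10,y→16,z→18 17:g→17,h→10,c→18,y→17,z→17 18:g→18,h→10,c→10,y→18,z→18 [Hopcroft].
'chycc': |S_i|=[24, 23, 18, 10, 5, 1] end={s31} — reject; 5/5 deletions ∈↓L.
'cycczh': |S_i|=[24, 23, 21, 17, 12, 8, 1] end={s31} rej; 6/6 single-dels accept.
2 obstructions.

min(Σ*\↓L) = [chycc, cycczh].


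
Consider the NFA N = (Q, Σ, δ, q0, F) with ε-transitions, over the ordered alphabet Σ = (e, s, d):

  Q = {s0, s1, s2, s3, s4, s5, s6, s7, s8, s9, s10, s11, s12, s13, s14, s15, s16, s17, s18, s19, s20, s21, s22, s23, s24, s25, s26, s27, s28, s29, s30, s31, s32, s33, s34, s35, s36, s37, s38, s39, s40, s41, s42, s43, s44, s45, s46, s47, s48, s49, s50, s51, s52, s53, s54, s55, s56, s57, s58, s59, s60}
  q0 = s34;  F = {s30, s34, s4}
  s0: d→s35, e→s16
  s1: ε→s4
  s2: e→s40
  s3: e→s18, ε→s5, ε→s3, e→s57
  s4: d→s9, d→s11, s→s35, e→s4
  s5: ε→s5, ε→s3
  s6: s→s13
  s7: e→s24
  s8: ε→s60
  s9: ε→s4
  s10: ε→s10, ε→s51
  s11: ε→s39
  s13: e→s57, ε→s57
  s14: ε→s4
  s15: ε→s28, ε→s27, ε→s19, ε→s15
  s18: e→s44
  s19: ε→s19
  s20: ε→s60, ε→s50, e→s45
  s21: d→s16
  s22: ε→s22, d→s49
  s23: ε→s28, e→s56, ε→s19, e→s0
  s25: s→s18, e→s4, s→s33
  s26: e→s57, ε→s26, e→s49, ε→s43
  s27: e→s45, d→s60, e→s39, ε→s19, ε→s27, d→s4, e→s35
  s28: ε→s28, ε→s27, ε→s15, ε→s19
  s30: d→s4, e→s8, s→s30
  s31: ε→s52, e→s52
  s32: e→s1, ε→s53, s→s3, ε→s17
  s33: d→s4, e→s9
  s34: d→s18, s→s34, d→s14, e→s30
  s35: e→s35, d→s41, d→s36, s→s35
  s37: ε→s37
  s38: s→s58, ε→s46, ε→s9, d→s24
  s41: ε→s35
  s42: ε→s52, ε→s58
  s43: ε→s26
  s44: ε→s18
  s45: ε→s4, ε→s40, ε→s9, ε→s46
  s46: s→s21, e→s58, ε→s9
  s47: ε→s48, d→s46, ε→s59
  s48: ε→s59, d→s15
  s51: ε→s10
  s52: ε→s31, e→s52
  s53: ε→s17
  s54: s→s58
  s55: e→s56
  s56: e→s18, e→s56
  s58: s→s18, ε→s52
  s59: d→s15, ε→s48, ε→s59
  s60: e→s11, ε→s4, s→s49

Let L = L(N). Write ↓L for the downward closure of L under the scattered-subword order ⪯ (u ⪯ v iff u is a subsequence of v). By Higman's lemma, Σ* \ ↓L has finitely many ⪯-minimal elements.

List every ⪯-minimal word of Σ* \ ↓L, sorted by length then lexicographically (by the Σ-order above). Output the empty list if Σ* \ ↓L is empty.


Antichain: [ds, ees].

|Q|=61, |F|=3, |δ|=115 (56 ε).
min D↑ (4 st, q0=0, F={3}): 0:e→1,s→0,d→2 1:e→2,s→1,d→2 2:e→2,s→3,d→2 3:e→3,s→3,d→3 (ε-aug+det+¬).
'ds': |S_i|=[15, 10, 3] end={s35,s36,s41} rej; 2/2 single-dels accept.
'ees': run [15, 13, 12, 4] end={s35,s36,s41,s49} ∉↓L; 3/3 del acc.
2 words, ⪯-incomp.


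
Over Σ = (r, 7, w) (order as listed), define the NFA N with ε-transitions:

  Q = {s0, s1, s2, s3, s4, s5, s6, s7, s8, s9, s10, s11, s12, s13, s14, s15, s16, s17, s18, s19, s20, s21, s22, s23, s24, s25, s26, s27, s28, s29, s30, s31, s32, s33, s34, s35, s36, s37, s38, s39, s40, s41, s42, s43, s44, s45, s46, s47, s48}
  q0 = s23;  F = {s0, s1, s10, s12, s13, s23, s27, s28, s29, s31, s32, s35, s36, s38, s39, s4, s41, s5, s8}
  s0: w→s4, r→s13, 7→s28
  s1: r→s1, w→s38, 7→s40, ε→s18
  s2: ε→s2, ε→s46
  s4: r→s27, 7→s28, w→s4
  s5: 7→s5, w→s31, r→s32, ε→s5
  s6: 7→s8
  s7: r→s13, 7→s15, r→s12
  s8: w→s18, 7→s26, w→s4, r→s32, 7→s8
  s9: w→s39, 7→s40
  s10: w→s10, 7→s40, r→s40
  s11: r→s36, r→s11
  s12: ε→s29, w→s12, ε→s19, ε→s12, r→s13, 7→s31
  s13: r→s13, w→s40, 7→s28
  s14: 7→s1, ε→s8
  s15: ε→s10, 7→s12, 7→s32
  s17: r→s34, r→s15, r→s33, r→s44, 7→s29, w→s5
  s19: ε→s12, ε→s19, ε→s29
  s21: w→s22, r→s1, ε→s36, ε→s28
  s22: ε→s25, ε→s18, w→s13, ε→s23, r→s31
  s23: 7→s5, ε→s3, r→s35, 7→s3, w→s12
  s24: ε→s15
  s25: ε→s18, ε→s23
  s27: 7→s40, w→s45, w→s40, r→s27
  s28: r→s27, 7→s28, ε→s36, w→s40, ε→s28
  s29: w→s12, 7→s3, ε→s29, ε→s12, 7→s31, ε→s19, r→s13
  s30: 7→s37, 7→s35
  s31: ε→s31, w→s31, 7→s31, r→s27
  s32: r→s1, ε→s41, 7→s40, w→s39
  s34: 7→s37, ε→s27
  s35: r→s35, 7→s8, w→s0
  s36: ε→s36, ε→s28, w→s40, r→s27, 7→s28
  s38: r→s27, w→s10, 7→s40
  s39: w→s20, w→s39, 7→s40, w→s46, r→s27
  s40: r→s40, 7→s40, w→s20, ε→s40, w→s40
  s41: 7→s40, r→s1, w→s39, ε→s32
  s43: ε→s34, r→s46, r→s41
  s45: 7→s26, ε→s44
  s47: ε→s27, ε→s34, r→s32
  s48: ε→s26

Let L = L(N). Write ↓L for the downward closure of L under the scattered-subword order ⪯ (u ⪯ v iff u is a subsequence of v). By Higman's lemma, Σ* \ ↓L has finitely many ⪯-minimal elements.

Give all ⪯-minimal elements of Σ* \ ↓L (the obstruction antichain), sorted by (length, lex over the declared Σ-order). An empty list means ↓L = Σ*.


|Q|=49, |F|=19, |δ|=134 (38 ε).
min D↑ (17 st, q0=0, F={12}): 0:r→1,7→2,w→3 1:r→1,7→4,w→5 2:r→6,7→2,w→7 3:r→8,7→7,w→3 4:r→6,7→4,w→9 5:r→8,7→10,w→9 6:r→11,7→12,w→13 7:r→14,7→7,w→7 8:r→8,7→10,w→12 9:r→14,7→10,w→9 10:r→14,7→10,w→12 11:r→11,7→12,w→15 12:r→12,7→12,w→12 13:r→14,7→12,w→13 14:r→14,7→12,w→12 15:r→14,7→12,w→16 16:r→12,7→12,w→16 (ε-aug+det+¬).
'7r7': N↓-sim [28, 21, 14, 3] end={s20,s26,s40} — reject; 3/3 del acc.
'wrw': N↓-sim [28, 21, 9, 5] end={s20,s26,s40,s44,s45} — reject; 3/3 single-dels accept.
'rw7w': |S_i|=[28, 21, 16, 8, 5] end={s20,s26,s40,s44,s45} rej; 4/4 del acc.
'rwwr7': |S_i|=[28, 21, 16, 12, 6, 3] end={s20,s26,s40} ∉↓L; 5/5 deletions ∈↓L.
'7rrwwr': run [28, 21, 14, 10, 8, 6, 2] end={s20,s40} ∉↓L; 6/6 deletions ∈↓L.
5 obstructions.

A = [7r7, wrw, rw7w, rwwr7, 7rrwwr].


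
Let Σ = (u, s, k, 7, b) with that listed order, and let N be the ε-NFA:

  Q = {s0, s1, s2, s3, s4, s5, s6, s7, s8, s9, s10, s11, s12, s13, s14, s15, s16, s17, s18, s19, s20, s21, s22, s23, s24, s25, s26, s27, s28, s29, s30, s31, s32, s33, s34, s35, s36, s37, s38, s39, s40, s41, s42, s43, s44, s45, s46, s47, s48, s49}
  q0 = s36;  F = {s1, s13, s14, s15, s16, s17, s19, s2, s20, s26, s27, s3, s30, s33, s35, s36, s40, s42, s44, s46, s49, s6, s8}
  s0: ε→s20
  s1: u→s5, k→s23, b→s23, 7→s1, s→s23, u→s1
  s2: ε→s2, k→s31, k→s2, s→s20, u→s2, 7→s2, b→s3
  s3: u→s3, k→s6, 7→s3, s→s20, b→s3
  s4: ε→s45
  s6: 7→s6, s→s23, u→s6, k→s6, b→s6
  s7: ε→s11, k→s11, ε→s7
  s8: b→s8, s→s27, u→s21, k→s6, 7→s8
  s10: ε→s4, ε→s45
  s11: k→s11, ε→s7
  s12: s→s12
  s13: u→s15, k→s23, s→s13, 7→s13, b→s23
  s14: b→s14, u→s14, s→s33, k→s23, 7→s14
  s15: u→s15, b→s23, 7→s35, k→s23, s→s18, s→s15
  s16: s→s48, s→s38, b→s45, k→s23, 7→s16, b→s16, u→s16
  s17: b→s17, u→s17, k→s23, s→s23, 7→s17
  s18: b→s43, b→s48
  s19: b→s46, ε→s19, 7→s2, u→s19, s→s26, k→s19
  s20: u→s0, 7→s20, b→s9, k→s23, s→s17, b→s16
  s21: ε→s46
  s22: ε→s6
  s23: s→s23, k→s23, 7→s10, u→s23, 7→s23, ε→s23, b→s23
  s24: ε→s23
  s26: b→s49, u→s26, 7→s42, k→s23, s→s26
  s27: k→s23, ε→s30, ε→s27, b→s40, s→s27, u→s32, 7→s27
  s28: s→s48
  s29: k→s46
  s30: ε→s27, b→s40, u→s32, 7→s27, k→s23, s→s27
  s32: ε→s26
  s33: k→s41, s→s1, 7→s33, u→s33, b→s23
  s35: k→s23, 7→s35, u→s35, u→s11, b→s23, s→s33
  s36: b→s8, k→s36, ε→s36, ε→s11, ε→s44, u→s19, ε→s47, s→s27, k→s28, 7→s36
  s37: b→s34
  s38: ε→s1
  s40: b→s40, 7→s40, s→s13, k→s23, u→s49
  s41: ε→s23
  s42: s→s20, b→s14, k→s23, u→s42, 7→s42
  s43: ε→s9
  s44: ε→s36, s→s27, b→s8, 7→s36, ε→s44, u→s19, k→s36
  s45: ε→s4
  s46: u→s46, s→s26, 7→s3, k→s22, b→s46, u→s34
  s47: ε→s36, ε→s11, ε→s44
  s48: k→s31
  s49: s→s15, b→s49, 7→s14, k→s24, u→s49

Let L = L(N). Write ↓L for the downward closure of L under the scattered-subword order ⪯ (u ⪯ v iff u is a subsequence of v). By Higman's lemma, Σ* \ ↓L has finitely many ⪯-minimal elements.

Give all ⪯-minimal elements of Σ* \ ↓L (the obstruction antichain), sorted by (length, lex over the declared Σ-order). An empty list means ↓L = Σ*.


Antichain: [sk, bks, sbsb, u7sss].

|Q|=50, |F|=23, |δ|=169 (30 ε).
min D↑ (22 st, q0=0, F={7}): 0:u→1,s→2,k→0,7→0,b→3 1:u→1,s→4,k→1,7→5,b→6 2:u→4,s→2,k→7,7→2,b→8 3:u→6,s→2,k→9,7→3,b→3 4:u→4,s→4,k→7,7→10,b→11 5:u→5,s→12,k→5,7→5,b→13 6:u→6,s→4,k→9,7→13,b→6 7:u→7,s→7,k→7,7→7,b→7 8:u→11,s→14,k→7,7→8,b→8 9:u→9,s→7,k→9,7→9,b→9 10:u→10,s→12,k→7,7→10,b→15 11:u→11,s→16,k→7,7→15,b→11 12:u→12,s→17,k→7,7→12,b→18 13:u→13,s→12,k→9,7→13,b→13 14:u→16,s→14,k→7,7→14,b→7 15:u→15,s→19,k→7,7→15,b→15 16:u→16,s→16,k→7,7→20,b→7 17:u→17,s→7,k→7,7→17,b→17 18:u→18,s→21,k→7,7→18,b→18 19:u→19,s→21,k→7,7→19,b→7 20:u→20,s→19,k→7,7→20,b→7 21:u→21,s→7,k→7,7→21,b→7.
'sk': run [45, 32, 9] end={s10,s11,s23,s24,s31,s4,s41,s45,s7} rej; 2/2 del acc.
'bks': |S_i|=[45, 39, 11, 4] end={s10,s23,s4,s45} ∉↓L; 3/3 del acc.
'sbsb': |S_i|=[45, 32, 25, 19, 8] end={s10,s23,s31,s4,s43,s45,s48,s9} ∉↓L; 4/4 deletions ∈↓L.
'u7sss': N↓-sim [45, 36, 24, 16, 10, 4] end={s10,s23,s4,s45} rej; 5/5 del acc.
4 words, ⪯-incomp.
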